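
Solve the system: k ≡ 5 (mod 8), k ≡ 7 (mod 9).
M = 8 × 9 = 72. M₁ = 9, y₁ ≡ 1 (mod 8). M₂ = 8, y₂ ≡ 8 (mod 9). k = 5×9×1 + 7×8×8 ≡ 61 (mod 72)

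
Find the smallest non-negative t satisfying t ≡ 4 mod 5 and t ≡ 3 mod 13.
M = 5 × 13 = 65. M₁ = 13, y₁ ≡ 2 mod 5. M₂ = 5, y₂ ≡ 8 mod 13. t = 4×13×2 + 3×5×8 ≡ 29 mod 65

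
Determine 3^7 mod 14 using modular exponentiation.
By repeated squaring mod 14: 3^{1}≡3, 3^{2}≡9, 3^{4}≡11. Then 3^{7} = 3^{4+2+1} ≡ 11 × 9 × 3 ≡ 3 mod 14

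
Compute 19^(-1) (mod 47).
Since 47 is prime, by Fermat 19^(-1) ≡ 19^{45} ≡ 5 (mod 47). Verify: 19 × 5 = 95 ≡ 1 (mod 47)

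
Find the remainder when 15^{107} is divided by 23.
By Fermat: 15^{22} ≡ 1 mod 23. 107 = 4×22 + 19. So 15^{107} ≡ 15^{19} ≡ 19 mod 23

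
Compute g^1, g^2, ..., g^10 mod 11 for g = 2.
2^1, 2^2, ..., 2^{10} mod 11: [2, 4, 8, 5, 10, 9, 7, 3, 6, 1]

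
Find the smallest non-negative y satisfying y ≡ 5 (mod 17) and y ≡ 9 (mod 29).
M = 17 × 29 = 493. M₁ = 29, y₁ ≡ 10 (mod 17). M₂ = 17, y₂ ≡ 12 (mod 29). y = 5×29×10 + 9×17×12 ≡ 328 (mod 493)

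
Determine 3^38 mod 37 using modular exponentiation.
Using Fermat: 3^{36} ≡ 1 mod 37. 38 ≡ 2 mod 36. So 3^{38} ≡ 3^{2} ≡ 9 mod 37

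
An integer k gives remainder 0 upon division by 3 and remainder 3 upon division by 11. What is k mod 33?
M = 3 × 11 = 33. M₁ = 11, y₁ ≡ 2 mod 3. M₂ = 3, y₂ ≡ 4 mod 11. k = 0×11×2 + 3×3×4 ≡ 3 mod 33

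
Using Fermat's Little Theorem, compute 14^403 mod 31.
By Fermat: 14^{30} ≡ 1 mod 31. 403 ≡ 13 mod 30. So 14^{403} ≡ 14^{13} ≡ 28 mod 31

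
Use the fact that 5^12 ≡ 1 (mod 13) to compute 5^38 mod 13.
By Fermat: 5^{12} ≡ 1 (mod 13). 38 = 3×12 + 2. So 5^{38} ≡ 5^{2} ≡ 12 (mod 13)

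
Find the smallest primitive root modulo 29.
g = 2. Powers: [2, 4, 8, 16, 3, 6, 12, 24, ...] generates all 28 non-zero residues.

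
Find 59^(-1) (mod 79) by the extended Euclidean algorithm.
Extended GCD: 59(-4) + 79(3) = 1. So 59^(-1) ≡ -4 ≡ 75 (mod 79). Verify: 59 × 75 = 4425 ≡ 1 (mod 79)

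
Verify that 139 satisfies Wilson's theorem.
(138)! mod 139 = 138. Since this equals -1 mod 139, Wilson confirms 139 is prime.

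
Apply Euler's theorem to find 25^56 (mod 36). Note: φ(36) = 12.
By Euler: 25^{12} ≡ 1 (mod 36) since gcd(25, 36) = 1. 56 = 4×12 + 8. So 25^{56} ≡ 25^{8} ≡ 13 (mod 36)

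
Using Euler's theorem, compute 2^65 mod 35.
By Euler: 2^{24} ≡ 1 mod 35 since gcd(2, 35) = 1. 65 = 2×24 + 17. So 2^{65} ≡ 2^{17} ≡ 32 mod 35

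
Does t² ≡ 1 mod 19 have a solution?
By Euler's criterion: 1^{9} ≡ 1 mod 19. Since this equals 1, 1 is a QR.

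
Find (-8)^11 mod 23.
By repeated squaring mod 23: (-8)^{1}≡15, (-8)^{2}≡18, (-8)^{4}≡2, (-8)^{8}≡4. Then (-8)^{11} = (-8)^{8+2+1} ≡ 4 × 18 × 15 ≡ 22 mod 23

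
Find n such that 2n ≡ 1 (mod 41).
Since 41 is prime, by Fermat 2^(-1) ≡ 2^{39} ≡ 21 (mod 41). Verify: 2 × 21 = 42 ≡ 1 (mod 41)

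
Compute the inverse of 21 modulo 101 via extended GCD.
Extended GCD: 21(-24) + 101(5) = 1. So 21^(-1) ≡ -24 ≡ 77 (mod 101). Verify: 21 × 77 = 1617 ≡ 1 (mod 101)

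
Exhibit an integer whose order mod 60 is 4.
7 has order 4 mod 60 since 7^{4} ≡ 1 mod 60 and no smaller power works.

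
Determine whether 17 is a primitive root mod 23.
ord_23(17) divides 22. For each prime q|22: 17^{11}≡22, 17^{2}≡13, none ≡ 1. So 17 has order 22 and is a primitive root mod 23.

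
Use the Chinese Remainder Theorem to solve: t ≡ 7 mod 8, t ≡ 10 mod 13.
M = 8 × 13 = 104. M₁ = 13, y₁ ≡ 5 mod 8. M₂ = 8, y₂ ≡ 5 mod 13. t = 7×13×5 + 10×8×5 ≡ 23 mod 104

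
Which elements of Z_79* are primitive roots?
There are φ(78) = 24 primitive roots mod 79: {3, 6, 7, 28, 29, 30, 34, 35, 37, 39, 43, 47, 48, 53, 54, 59, 60, 63, 66, 68, 70, 74, 75, 77}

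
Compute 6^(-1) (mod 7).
Since 7 is prime, by Fermat 6^(-1) ≡ 6^{5} ≡ 6 (mod 7). Verify: 6 × 6 = 36 ≡ 1 (mod 7)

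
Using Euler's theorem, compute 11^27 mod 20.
By Euler: 11^{8} ≡ 1 mod 20 since gcd(11, 20) = 1. 27 = 3×8 + 3. So 11^{27} ≡ 11^{3} ≡ 11 mod 20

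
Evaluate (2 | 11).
(2/11) = 2^{5} mod 11 = -1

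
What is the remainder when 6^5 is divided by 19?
By repeated squaring (mod 19): 6^{1}≡6, 6^{2}≡17, 6^{4}≡4. Then 6^{5} = 6^{4+1} ≡ 4 × 6 ≡ 5 (mod 19)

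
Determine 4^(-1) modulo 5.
Since 5 is prime, by Fermat 4^(-1) ≡ 4^{3} ≡ 4 mod 5. Verify: 4 × 4 = 16 ≡ 1 mod 5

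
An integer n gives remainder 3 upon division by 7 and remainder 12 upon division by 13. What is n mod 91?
M = 7 × 13 = 91. M₁ = 13, y₁ ≡ 6 mod 7. M₂ = 7, y₂ ≡ 2 mod 13. n = 3×13×6 + 12×7×2 ≡ 38 mod 91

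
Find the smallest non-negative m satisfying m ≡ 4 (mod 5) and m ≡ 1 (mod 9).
M = 5 × 9 = 45. M₁ = 9, y₁ ≡ 4 (mod 5). M₂ = 5, y₂ ≡ 2 (mod 9). m = 4×9×4 + 1×5×2 ≡ 19 (mod 45)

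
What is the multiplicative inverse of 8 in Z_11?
Since 11 is prime, by Fermat 8^(-1) ≡ 8^{9} ≡ 7 mod 11. Verify: 8 × 7 = 56 ≡ 1 mod 11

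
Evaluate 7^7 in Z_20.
By repeated squaring (mod 20): 7^{1}≡7, 7^{2}≡9, 7^{4}≡1. Then 7^{7} = 7^{4+2+1} ≡ 1 × 9 × 7 ≡ 3 (mod 20)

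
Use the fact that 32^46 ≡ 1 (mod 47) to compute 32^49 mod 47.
By Fermat: 32^{46} ≡ 1 (mod 47). So 32^{49} = 32^{46} · 32^{3} ≡ 32^{3} ≡ 9 (mod 47)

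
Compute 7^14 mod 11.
Using Fermat: 7^{10} ≡ 1 (mod 11). 14 ≡ 4 (mod 10). So 7^{14} ≡ 7^{4} ≡ 3 (mod 11)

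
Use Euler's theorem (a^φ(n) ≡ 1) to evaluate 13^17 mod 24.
By Euler: 13^{8} ≡ 1 (mod 24) since gcd(13, 24) = 1. 17 = 2×8 + 1. So 13^{17} ≡ 13^{1} ≡ 13 (mod 24)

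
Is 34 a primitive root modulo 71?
34^{14} ≡ 1 (mod 71) and 14 < 70, so ord_71(34) = 14 ≠ 70 and 34 is not a primitive root.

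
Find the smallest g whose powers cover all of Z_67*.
g = 2. For each prime q|66: 2^{33}≡66, 2^{22}≡37, 2^{6}≡64, none ≡ 1, so ord_67(2) = 66 and 2 is a primitive root.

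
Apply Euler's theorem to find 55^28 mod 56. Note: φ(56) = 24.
By Euler: 55^{24} ≡ 1 mod 56 since gcd(55, 56) = 1. 28 = 1×24 + 4. So 55^{28} ≡ 55^{4} ≡ 1 mod 56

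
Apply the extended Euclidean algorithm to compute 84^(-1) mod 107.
Extended GCD: 84(-14) + 107(11) = 1. So 84^(-1) ≡ -14 ≡ 93 (mod 107). Verify: 84 × 93 = 7812 ≡ 1 (mod 107)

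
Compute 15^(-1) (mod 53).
Since 53 is prime, by Fermat 15^(-1) ≡ 15^{51} ≡ 46 (mod 53). Verify: 15 × 46 = 690 ≡ 1 (mod 53)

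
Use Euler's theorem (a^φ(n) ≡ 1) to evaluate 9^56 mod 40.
By Euler: 9^{16} ≡ 1 mod 40 since gcd(9, 40) = 1. 56 = 3×16 + 8. So 9^{56} ≡ 9^{8} ≡ 1 mod 40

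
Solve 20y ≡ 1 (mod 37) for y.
Since 37 is prime, by Fermat 20^(-1) ≡ 20^{35} ≡ 13 (mod 37). Verify: 20 × 13 = 260 ≡ 1 (mod 37)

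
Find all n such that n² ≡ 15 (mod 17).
The square roots of 15 mod 17 are 7 and 10. Verify: 7² = 49 ≡ 15 (mod 17)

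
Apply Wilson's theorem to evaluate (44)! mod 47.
(46)! = (44)! × (45) × (46) ≡ -1 mod 47. So (44)! ≡ -1 × [(46)(45)]^(-1) ≡ 23 mod 47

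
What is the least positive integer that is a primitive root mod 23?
g = 5. For each prime q|22: 5^{11}≡22, 5^{2}≡2, none ≡ 1, so ord_23(5) = 22 and 5 is a primitive root.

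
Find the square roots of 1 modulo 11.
The square roots of 1 mod 11 are 1 and 10. Verify: 1² = 1 ≡ 1 (mod 11)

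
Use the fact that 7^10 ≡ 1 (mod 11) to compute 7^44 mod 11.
By Fermat: 7^{10} ≡ 1 (mod 11). 44 = 4×10 + 4. So 7^{44} ≡ 7^{4} ≡ 3 (mod 11)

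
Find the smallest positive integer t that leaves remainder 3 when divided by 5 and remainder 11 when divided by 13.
M = 5 × 13 = 65. M₁ = 13, y₁ ≡ 2 mod 5. M₂ = 5, y₂ ≡ 8 mod 13. t = 3×13×2 + 11×5×8 ≡ 63 mod 65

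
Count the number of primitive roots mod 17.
There are φ(17-1) = φ(16) = 8 primitive roots modulo 17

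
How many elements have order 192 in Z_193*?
A prime p has φ(p-1) primitive roots; here φ(192) = 64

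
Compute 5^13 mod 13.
Using Fermat: 5^{12} ≡ 1 mod 13. 13 ≡ 1 mod 12. So 5^{13} ≡ 5^{1} ≡ 5 mod 13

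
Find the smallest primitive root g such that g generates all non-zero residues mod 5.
g = 2. For each prime q|4: 2^{2}≡4, none ≡ 1, so ord_5(2) = 4 and 2 is a primitive root.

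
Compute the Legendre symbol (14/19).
(14/19) = 14^{9} mod 19 = -1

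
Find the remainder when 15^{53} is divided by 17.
By Fermat: 15^{16} ≡ 1 mod 17. 53 = 3×16 + 5. So 15^{53} ≡ 15^{5} ≡ 2 mod 17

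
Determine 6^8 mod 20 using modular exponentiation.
By repeated squaring (mod 20): 6^{1}≡6, 6^{2}≡16, 6^{4}≡16, 6^{8}≡16. So 6^{8} ≡ 16 (mod 20)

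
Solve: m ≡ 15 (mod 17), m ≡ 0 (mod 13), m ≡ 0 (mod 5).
M = 17 × 13 × 5 = 1105. M₁ = 65, y₁ ≡ 11 (mod 17). M₂ = 85, y₂ ≡ 2 (mod 13). M₃ = 221, y₃ ≡ 1 (mod 5). m = 15×65×11 + 0×85×2 + 0×221×1 ≡ 780 (mod 1105)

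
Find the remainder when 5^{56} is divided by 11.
By Fermat: 5^{10} ≡ 1 (mod 11). 56 = 5×10 + 6. So 5^{56} ≡ 5^{6} ≡ 5 (mod 11)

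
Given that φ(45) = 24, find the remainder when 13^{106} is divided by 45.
By Euler: 13^{24} ≡ 1 (mod 45) since gcd(13, 45) = 1. 106 = 4×24 + 10. So 13^{106} ≡ 13^{10} ≡ 4 (mod 45)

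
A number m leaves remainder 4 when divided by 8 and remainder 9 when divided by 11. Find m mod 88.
M = 8 × 11 = 88. M₁ = 11, y₁ ≡ 3 mod 8. M₂ = 8, y₂ ≡ 7 mod 11. m = 4×11×3 + 9×8×7 ≡ 20 mod 88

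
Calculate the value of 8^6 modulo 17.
By repeated squaring mod 17: 8^{1}≡8, 8^{2}≡13, 8^{4}≡16. Then 8^{6} = 8^{4+2} ≡ 16 × 13 ≡ 4 mod 17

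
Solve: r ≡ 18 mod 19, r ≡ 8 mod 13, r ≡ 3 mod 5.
M = 19 × 13 × 5 = 1235. M₁ = 65, y₁ ≡ 12 mod 19. M₂ = 95, y₂ ≡ 10 mod 13. M₃ = 247, y₃ ≡ 3 mod 5. r = 18×65×12 + 8×95×10 + 3×247×3 ≡ 398 mod 1235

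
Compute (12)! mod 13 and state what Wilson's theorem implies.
(12)! mod 13 = 12. Since this equals -1 mod 13, Wilson confirms 13 is prime.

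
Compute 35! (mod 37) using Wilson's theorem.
(36)! = (35)! × (36) ≡ -1 (mod 37). So (35)! ≡ -1 × (36)^(-1) ≡ (-1)×(-1) = 1 (mod 37)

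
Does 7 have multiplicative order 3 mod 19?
Powers of 7 mod 19: 7^1≡7, 7^2≡11, 7^3≡1. First k with 7^k≡1 is k=3. Yes, ord_19(7) = 3.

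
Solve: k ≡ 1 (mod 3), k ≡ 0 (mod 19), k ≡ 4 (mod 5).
M = 3 × 19 × 5 = 285. M₁ = 95, y₁ ≡ 2 (mod 3). M₂ = 15, y₂ ≡ 14 (mod 19). M₃ = 57, y₃ ≡ 3 (mod 5). k = 1×95×2 + 0×15×14 + 4×57×3 ≡ 19 (mod 285)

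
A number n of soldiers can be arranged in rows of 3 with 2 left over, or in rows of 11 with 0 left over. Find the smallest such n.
M = 3 × 11 = 33. M₁ = 11, y₁ ≡ 2 (mod 3). M₂ = 3, y₂ ≡ 4 (mod 11). n = 2×11×2 + 0×3×4 ≡ 11 (mod 33)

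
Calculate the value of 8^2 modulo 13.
8^{2} = 64 ≡ 12 mod 13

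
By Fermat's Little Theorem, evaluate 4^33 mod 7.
By Fermat: 4^{6} ≡ 1 (mod 7). 33 = 5×6 + 3. So 4^{33} ≡ 4^{3} ≡ 1 (mod 7)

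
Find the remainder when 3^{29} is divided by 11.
By Fermat: 3^{10} ≡ 1 mod 11. 29 = 2×10 + 9. So 3^{29} ≡ 3^{9} ≡ 4 mod 11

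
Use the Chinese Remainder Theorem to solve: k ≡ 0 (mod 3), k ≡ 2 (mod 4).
M = 3 × 4 = 12. M₁ = 4, y₁ ≡ 1 (mod 3). M₂ = 3, y₂ ≡ 3 (mod 4). k = 0×4×1 + 2×3×3 ≡ 6 (mod 12)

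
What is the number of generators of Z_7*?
There are φ(7-1) = φ(6) = 2 primitive roots modulo 7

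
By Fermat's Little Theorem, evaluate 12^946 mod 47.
By Fermat: 12^{46} ≡ 1 (mod 47). 946 ≡ 26 (mod 46). So 12^{946} ≡ 12^{26} ≡ 36 (mod 47)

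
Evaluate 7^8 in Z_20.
By repeated squaring mod 20: 7^{1}≡7, 7^{2}≡9, 7^{4}≡1, 7^{8}≡1. So 7^{8} ≡ 1 mod 20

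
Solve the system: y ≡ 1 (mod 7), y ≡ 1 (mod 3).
M = 7 × 3 = 21. M₁ = 3, y₁ ≡ 5 (mod 7). M₂ = 7, y₂ ≡ 1 (mod 3). y = 1×3×5 + 1×7×1 ≡ 1 (mod 21)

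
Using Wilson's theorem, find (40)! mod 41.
By Wilson's theorem, (40)! ≡ -1 ≡ 40 (mod 41)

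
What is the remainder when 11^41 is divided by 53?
By repeated squaring (mod 53): 11^{1}≡11, 11^{2}≡15, 11^{4}≡13, 11^{8}≡10, 11^{16}≡47, 11^{32}≡36. Then 11^{41} = 11^{32+8+1} ≡ 36 × 10 × 11 ≡ 38 (mod 53)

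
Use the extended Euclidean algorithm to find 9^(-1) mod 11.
Extended GCD: 9(5) + 11(-4) = 1. So 9^(-1) ≡ 5 (mod 11). Verify: 9 × 5 = 45 ≡ 1 (mod 11)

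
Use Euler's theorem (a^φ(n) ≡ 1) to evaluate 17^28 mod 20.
By Euler: 17^{8} ≡ 1 (mod 20) since gcd(17, 20) = 1. 28 = 3×8 + 4. So 17^{28} ≡ 17^{4} ≡ 1 (mod 20)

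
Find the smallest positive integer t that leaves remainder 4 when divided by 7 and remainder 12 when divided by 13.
M = 7 × 13 = 91. M₁ = 13, y₁ ≡ 6 mod 7. M₂ = 7, y₂ ≡ 2 mod 13. t = 4×13×6 + 12×7×2 ≡ 25 mod 91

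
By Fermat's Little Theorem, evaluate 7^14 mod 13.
By Fermat: 7^{12} ≡ 1 mod 13. So 7^{14} = 7^{12} · 7^{2} ≡ 7^{2} ≡ 10 mod 13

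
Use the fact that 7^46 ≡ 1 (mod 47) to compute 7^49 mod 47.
By Fermat: 7^{46} ≡ 1 (mod 47). So 7^{49} = 7^{46} · 7^{3} ≡ 7^{3} ≡ 14 (mod 47)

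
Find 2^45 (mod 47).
By repeated squaring (mod 47): 2^{1}≡2, 2^{2}≡4, 2^{4}≡16, 2^{8}≡21, 2^{16}≡18, 2^{32}≡42. Then 2^{45} = 2^{32+8+4+1} ≡ 42 × 21 × 16 × 2 ≡ 24 (mod 47)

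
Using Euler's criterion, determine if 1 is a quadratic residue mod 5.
By Euler's criterion: 1^{2} ≡ 1 (mod 5). Since this equals 1, 1 is a QR.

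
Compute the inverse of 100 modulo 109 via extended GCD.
Extended GCD: 100(12) + 109(-11) = 1. So 100^(-1) ≡ 12 mod 109. Verify: 100 × 12 = 1200 ≡ 1 mod 109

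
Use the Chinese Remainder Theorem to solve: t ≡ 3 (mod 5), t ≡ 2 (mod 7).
M = 5 × 7 = 35. M₁ = 7, y₁ ≡ 3 (mod 5). M₂ = 5, y₂ ≡ 3 (mod 7). t = 3×7×3 + 2×5×3 ≡ 23 (mod 35)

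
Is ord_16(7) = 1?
Powers of 7 mod 16: 7^1≡7, 7^2≡1. 7^1≡7≢1, so ord ≠ 1. No, the actual order is 2.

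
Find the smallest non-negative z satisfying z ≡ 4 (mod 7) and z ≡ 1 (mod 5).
M = 7 × 5 = 35. M₁ = 5, y₁ ≡ 3 (mod 7). M₂ = 7, y₂ ≡ 3 (mod 5). z = 4×5×3 + 1×7×3 ≡ 11 (mod 35)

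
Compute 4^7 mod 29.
By repeated squaring mod 29: 4^{1}≡4, 4^{2}≡16, 4^{4}≡24. Then 4^{7} = 4^{4+2+1} ≡ 24 × 16 × 4 ≡ 28 mod 29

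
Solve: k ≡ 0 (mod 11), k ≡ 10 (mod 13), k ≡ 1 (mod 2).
M = 11 × 13 × 2 = 286. M₁ = 26, y₁ ≡ 3 (mod 11). M₂ = 22, y₂ ≡ 3 (mod 13). M₃ = 143, y₃ ≡ 1 (mod 2). k = 0×26×3 + 10×22×3 + 1×143×1 ≡ 231 (mod 286)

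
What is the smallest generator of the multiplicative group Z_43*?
g = 3. Powers: [3, 9, 27, 38, 28, 41, ...] generates all 42 non-zero residues.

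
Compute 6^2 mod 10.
6^{2} = 36 ≡ 6 (mod 10)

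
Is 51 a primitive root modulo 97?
51^{32} ≡ 1 mod 97 and 32 < 96, so ord_97(51) = 32 ≠ 96 and 51 is not a primitive root.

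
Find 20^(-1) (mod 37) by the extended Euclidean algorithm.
Extended GCD: 20(13) + 37(-7) = 1. So 20^(-1) ≡ 13 (mod 37). Verify: 20 × 13 = 260 ≡ 1 (mod 37)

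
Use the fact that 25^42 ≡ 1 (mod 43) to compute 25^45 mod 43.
By Fermat: 25^{42} ≡ 1 (mod 43). So 25^{45} = 25^{42} · 25^{3} ≡ 25^{3} ≡ 16 (mod 43)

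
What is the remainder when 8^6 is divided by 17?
By repeated squaring mod 17: 8^{1}≡8, 8^{2}≡13, 8^{4}≡16. Then 8^{6} = 8^{4+2} ≡ 16 × 13 ≡ 4 mod 17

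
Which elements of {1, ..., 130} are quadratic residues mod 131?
QRs mod 131: {1, 3, 4, 5, 7, 9, 11, 12, 13, 15, 16, 20, 21, 25, 27, 28, 33, 34, 35, 36, 38, 39, 41, 43, 44, 45, 46, 48, 49, 52, 53, 55, 58, 59, 60, 61, 62, 63, 64, 65, 74, 75, 77, 80, 81, 84, 89, 91, 94, 99, 100, 101, 102, 105, 107, 108, 109, 112, 113, 114, 117, 121, 123, 125, 129}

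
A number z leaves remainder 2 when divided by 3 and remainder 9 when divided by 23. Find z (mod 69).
M = 3 × 23 = 69. M₁ = 23, y₁ ≡ 2 (mod 3). M₂ = 3, y₂ ≡ 8 (mod 23). z = 2×23×2 + 9×3×8 ≡ 32 (mod 69)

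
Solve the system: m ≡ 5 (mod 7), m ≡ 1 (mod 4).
M = 7 × 4 = 28. M₁ = 4, y₁ ≡ 2 (mod 7). M₂ = 7, y₂ ≡ 3 (mod 4). m = 5×4×2 + 1×7×3 ≡ 5 (mod 28)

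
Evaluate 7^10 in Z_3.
Using Fermat: 7^{2} ≡ 1 (mod 3). 10 ≡ 0 (mod 2). So 7^{10} ≡ 7^{0} ≡ 1 (mod 3)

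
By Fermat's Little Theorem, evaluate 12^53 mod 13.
By Fermat: 12^{12} ≡ 1 mod 13. 53 = 4×12 + 5. So 12^{53} ≡ 12^{5} ≡ 12 mod 13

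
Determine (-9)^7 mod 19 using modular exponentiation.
By repeated squaring mod 19: (-9)^{1}≡10, (-9)^{2}≡5, (-9)^{4}≡6. Then (-9)^{7} = (-9)^{4+2+1} ≡ 6 × 5 × 10 ≡ 15 mod 19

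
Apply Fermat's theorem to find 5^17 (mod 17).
By Fermat: 5^{16} ≡ 1 (mod 17). So 5^{17} = 5^{16} · 5^{1} ≡ 5^{1} ≡ 5 (mod 17)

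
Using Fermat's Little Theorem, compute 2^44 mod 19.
By Fermat: 2^{18} ≡ 1 (mod 19). 44 = 2×18 + 8. So 2^{44} ≡ 2^{8} ≡ 9 (mod 19)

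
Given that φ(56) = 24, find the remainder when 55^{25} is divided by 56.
By Euler: 55^{24} ≡ 1 (mod 56) since gcd(55, 56) = 1. 25 = 1×24 + 1. So 55^{25} ≡ 55^{1} ≡ 55 (mod 56)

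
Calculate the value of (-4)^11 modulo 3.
Using Fermat: (-4)^{2} ≡ 1 mod 3. 11 ≡ 1 mod 2. So (-4)^{11} ≡ (-4)^{1} ≡ 2 mod 3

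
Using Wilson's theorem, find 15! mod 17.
(16)! = (15)! × (16) ≡ -1 mod 17. So (15)! ≡ -1 × (16)^(-1) ≡ (-1)×(-1) = 1 mod 17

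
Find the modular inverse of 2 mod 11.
Since 11 is prime, by Fermat 2^(-1) ≡ 2^{9} ≡ 6 (mod 11). Verify: 2 × 6 = 12 ≡ 1 (mod 11)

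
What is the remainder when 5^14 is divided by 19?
By repeated squaring mod 19: 5^{1}≡5, 5^{2}≡6, 5^{4}≡17, 5^{8}≡4. Then 5^{14} = 5^{8+4+2} ≡ 4 × 17 × 6 ≡ 9 mod 19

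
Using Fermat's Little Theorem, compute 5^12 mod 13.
By Fermat's Little Theorem, 5^{12} ≡ 1 (mod 13) since 13 is prime and gcd(5, 13) = 1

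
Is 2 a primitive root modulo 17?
2^{8} ≡ 1 (mod 17) and 8 < 16, so ord_17(2) = 8 ≠ 16 and 2 is not a primitive root.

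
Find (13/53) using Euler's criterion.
(13/53) = 13^{26} mod 53 = 1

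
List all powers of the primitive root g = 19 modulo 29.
19^1, 19^2, ..., 19^{28} mod 29: [19, 13, 15, 24, 21, 22, 12, 25, 11, 6, 27, 20, 3, 28, 10, 16, 14, 5, 8, 7, 17, 4, 18, 23, 2, 9, 26, 1]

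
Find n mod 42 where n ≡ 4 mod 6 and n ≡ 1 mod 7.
M = 6 × 7 = 42. M₁ = 7, y₁ ≡ 1 mod 6. M₂ = 6, y₂ ≡ 6 mod 7. n = 4×7×1 + 1×6×6 ≡ 22 mod 42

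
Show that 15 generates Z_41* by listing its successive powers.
15^1, 15^2, ..., 15^{40} mod 41: [15, 20, 13, 31, 14, 5, 34, 18, 24, 32, 29, 25, 6, 8, 38, 37, 22, 2, 30, 40, 26, 21, 28, 10, 27, 36, 7, 23, 17, 9, 12, 16, 35, 33, 3, 4, 19, 39, 11, 1]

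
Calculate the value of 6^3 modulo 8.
6^{3} = 216 ≡ 0 (mod 8)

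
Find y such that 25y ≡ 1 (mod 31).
Since 31 is prime, by Fermat 25^(-1) ≡ 25^{29} ≡ 5 (mod 31). Verify: 25 × 5 = 125 ≡ 1 (mod 31)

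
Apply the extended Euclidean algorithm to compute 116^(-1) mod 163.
Extended GCD: 116(52) + 163(-37) = 1. So 116^(-1) ≡ 52 (mod 163). Verify: 116 × 52 = 6032 ≡ 1 (mod 163)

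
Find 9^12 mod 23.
By repeated squaring mod 23: 9^{1}≡9, 9^{2}≡12, 9^{4}≡6, 9^{8}≡13. Then 9^{12} = 9^{8+4} ≡ 13 × 6 ≡ 9 mod 23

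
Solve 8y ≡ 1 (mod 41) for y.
Since 41 is prime, by Fermat 8^(-1) ≡ 8^{39} ≡ 36 (mod 41). Verify: 8 × 36 = 288 ≡ 1 (mod 41)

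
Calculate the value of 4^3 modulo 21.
4^{3} = 64 ≡ 1 (mod 21)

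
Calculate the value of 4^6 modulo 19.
By repeated squaring mod 19: 4^{1}≡4, 4^{2}≡16, 4^{4}≡9. Then 4^{6} = 4^{4+2} ≡ 9 × 16 ≡ 11 mod 19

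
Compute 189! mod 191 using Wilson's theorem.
(190)! = (189)! × (190) ≡ -1 mod 191. So (189)! ≡ -1 × (190)^(-1) ≡ (-1)×(-1) = 1 mod 191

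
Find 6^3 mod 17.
6^{3} = 216 ≡ 12 mod 17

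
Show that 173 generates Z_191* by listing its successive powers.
173^1, 173^2, ..., 173^{190} mod 191: [173, 133, 89, 117, 186, 90, 99, 128, 179, 25, 123, 78, 124, 60, 66, 149, 183, 144, 82, 52, 19, 40, 44, 163, 122, 96, 182, 162, 140, 154, 93, 45, 145, 64, 185, 108, 157, 39, 62, 30, 33, 170, 187, 72, 41, 26, 105, 20, 22, 177, 61, 48, 91, 81, 70, 77, 142, 118, 168, 32, 188, 54, 174, 115, 31, 15, 112, 85, 189, 36, 116, 13, 148, 10, 11, 184, 126, 24, 141, 136, 35, 134, 71, 59, 84, 16, 94, 27, 87, 153, 111, 103, 56, 138, 190, 18, 58, 102, 74, 5, 101, 92, 63, 12, 166, 68, 113, 67, 131, 125, 42, 8, 47, 109, 139, 172, 151, 147, 28, 69, 95, 9, 29, 51, 37, 98, 146, 46, 127, 6, 83, 34, 152, 129, 161, 158, 21, 4, 119, 150, 165, 86, 171, 169, 14, 130, 143, 100, 110, 121, 114, 49, 73, 23, 159, 3, 137, 17, 76, 160, 176, 79, 106, 2, 155, 75, 178, 43, 181, 180, 7, 65, 167, 50, 55, 156, 57, 120, 132, 107, 175, 97, 164, 104, 38, 80, 88, 135, 53, 1]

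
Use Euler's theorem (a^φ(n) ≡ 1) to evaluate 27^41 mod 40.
By Euler: 27^{16} ≡ 1 mod 40 since gcd(27, 40) = 1. 41 = 2×16 + 9. So 27^{41} ≡ 27^{9} ≡ 27 mod 40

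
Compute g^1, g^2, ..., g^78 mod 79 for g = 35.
35^1, 35^2, ..., 35^{78} mod 79: [35, 40, 57, 20, 68, 10, 34, 5, 17, 42, 48, 21, 24, 50, 12, 25, 6, 52, 3, 26, 41, 13, 60, 46, 30, 23, 15, 51, 47, 65, 63, 72, 71, 36, 75, 18, 77, 9, 78, 44, 39, 22, 59, 11, 69, 45, 74, 62, 37, 31, 58, 55, 29, 67, 54, 73, 27, 76, 53, 38, 66, 19, 33, 49, 56, 64, 28, 32, 14, 16, 7, 8, 43, 4, 61, 2, 70, 1]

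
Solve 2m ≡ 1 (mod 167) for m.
Since 167 is prime, by Fermat 2^(-1) ≡ 2^{165} ≡ 84 (mod 167). Verify: 2 × 84 = 168 ≡ 1 (mod 167)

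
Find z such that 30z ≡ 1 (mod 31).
Since 31 is prime, by Fermat 30^(-1) ≡ 30^{29} ≡ 30 (mod 31). Verify: 30 × 30 = 900 ≡ 1 (mod 31)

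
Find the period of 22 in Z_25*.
Powers of 22 mod 25: 22^1≡22, 22^2≡9, 22^3≡23, 22^4≡6, 22^5≡7, 22^6≡4, 22^7≡13, 22^8≡11, 22^9≡17, 22^10≡24, 22^11≡3, 22^12≡16, 22^13≡2, 22^14≡19, 22^15≡18, 22^16≡21, 22^17≡12, 22^18≡14, 22^19≡8, 22^20≡1. Order = 20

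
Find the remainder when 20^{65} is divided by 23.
By Fermat: 20^{22} ≡ 1 mod 23. 65 = 2×22 + 21. So 20^{65} ≡ 20^{21} ≡ 15 mod 23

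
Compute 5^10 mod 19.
By repeated squaring (mod 19): 5^{1}≡5, 5^{2}≡6, 5^{4}≡17, 5^{8}≡4. Then 5^{10} = 5^{8+2} ≡ 4 × 6 ≡ 5 (mod 19)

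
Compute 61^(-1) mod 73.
Since 73 is prime, by Fermat 61^(-1) ≡ 61^{71} ≡ 6 mod 73. Verify: 61 × 6 = 366 ≡ 1 mod 73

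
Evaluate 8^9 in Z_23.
By repeated squaring mod 23: 8^{1}≡8, 8^{2}≡18, 8^{4}≡2, 8^{8}≡4. Then 8^{9} = 8^{8+1} ≡ 4 × 8 ≡ 9 mod 23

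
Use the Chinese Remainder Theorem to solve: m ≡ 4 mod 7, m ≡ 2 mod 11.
M = 7 × 11 = 77. M₁ = 11, y₁ ≡ 2 mod 7. M₂ = 7, y₂ ≡ 8 mod 11. m = 4×11×2 + 2×7×8 ≡ 46 mod 77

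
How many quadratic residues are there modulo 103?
For prime 103, there are (p-1)/2 = (103-1)/2 = 51 quadratic residues (excluding 0).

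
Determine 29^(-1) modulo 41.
Since 41 is prime, by Fermat 29^(-1) ≡ 29^{39} ≡ 17 mod 41. Verify: 29 × 17 = 493 ≡ 1 mod 41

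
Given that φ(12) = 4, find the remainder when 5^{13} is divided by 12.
By Euler: 5^{4} ≡ 1 mod 12 since gcd(5, 12) = 1. 13 = 3×4 + 1. So 5^{13} ≡ 5^{1} ≡ 5 mod 12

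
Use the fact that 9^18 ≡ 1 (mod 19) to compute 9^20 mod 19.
By Fermat: 9^{18} ≡ 1 (mod 19). So 9^{20} = 9^{18} · 9^{2} ≡ 9^{2} ≡ 5 (mod 19)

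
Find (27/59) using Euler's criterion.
(27/59) = 27^{29} mod 59 = 1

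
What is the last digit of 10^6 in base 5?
By repeated squaring mod 5: 10^{1}≡0, 10^{2}≡0, 10^{4}≡0. Then 10^{6} = 10^{4+2} ≡ 0 × 0 ≡ 0 mod 5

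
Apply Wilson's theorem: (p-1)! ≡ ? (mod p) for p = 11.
By Wilson's theorem, (10)! ≡ -1 ≡ 10 mod 11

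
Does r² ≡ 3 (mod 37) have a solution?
By Euler's criterion: 3^{18} ≡ 1 (mod 37). Since this equals 1, 3 is a QR.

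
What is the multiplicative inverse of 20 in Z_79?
Since 79 is prime, by Fermat 20^(-1) ≡ 20^{77} ≡ 4 mod 79. Verify: 20 × 4 = 80 ≡ 1 mod 79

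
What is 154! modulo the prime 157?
(156)! = (154)! × (155) × (156) ≡ -1 (mod 157). So (154)! ≡ -1 × [(156)(155)]^(-1) ≡ 78 (mod 157)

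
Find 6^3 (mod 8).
6^{3} = 216 ≡ 0 (mod 8)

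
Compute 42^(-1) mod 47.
Since 47 is prime, by Fermat 42^(-1) ≡ 42^{45} ≡ 28 mod 47. Verify: 42 × 28 = 1176 ≡ 1 mod 47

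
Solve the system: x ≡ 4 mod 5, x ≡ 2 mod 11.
M = 5 × 11 = 55. M₁ = 11, y₁ ≡ 1 mod 5. M₂ = 5, y₂ ≡ 9 mod 11. x = 4×11×1 + 2×5×9 ≡ 24 mod 55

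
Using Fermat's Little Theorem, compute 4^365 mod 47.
By Fermat: 4^{46} ≡ 1 mod 47. 365 ≡ 43 mod 46. So 4^{365} ≡ 4^{43} ≡ 36 mod 47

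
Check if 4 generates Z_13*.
4^{6} ≡ 1 (mod 13) and 6 < 12, so ord_13(4) = 6 ≠ 12 and 4 is not a primitive root.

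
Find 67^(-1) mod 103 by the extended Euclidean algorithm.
Extended GCD: 67(20) + 103(-13) = 1. So 67^(-1) ≡ 20 mod 103. Verify: 67 × 20 = 1340 ≡ 1 mod 103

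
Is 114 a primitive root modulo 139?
ord_139(114) divides 138. For each prime q|138: 114^{69}≡138, 114^{46}≡96, 114^{6}≡52, none ≡ 1. So 114 has order 138 and is a primitive root mod 139.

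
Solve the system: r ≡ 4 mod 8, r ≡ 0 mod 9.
M = 8 × 9 = 72. M₁ = 9, y₁ ≡ 1 mod 8. M₂ = 8, y₂ ≡ 8 mod 9. r = 4×9×1 + 0×8×8 ≡ 36 mod 72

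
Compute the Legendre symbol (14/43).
(14/43) = 14^{21} mod 43 = 1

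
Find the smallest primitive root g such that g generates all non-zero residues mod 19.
g = 2. For each prime q|18: 2^{9}≡18, 2^{6}≡7, none ≡ 1, so ord_19(2) = 18 and 2 is a primitive root.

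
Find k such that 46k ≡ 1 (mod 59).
Since 59 is prime, by Fermat 46^(-1) ≡ 46^{57} ≡ 9 (mod 59). Verify: 46 × 9 = 414 ≡ 1 (mod 59)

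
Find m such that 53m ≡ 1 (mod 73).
Since 73 is prime, by Fermat 53^(-1) ≡ 53^{71} ≡ 62 (mod 73). Verify: 53 × 62 = 3286 ≡ 1 (mod 73)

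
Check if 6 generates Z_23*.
6^{11} ≡ 1 (mod 23) and 11 < 22, so ord_23(6) = 11 ≠ 22 and 6 is not a primitive root.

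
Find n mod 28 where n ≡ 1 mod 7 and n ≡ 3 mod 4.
M = 7 × 4 = 28. M₁ = 4, y₁ ≡ 2 mod 7. M₂ = 7, y₂ ≡ 3 mod 4. n = 1×4×2 + 3×7×3 ≡ 15 mod 28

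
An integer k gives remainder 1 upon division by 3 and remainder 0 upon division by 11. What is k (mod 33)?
M = 3 × 11 = 33. M₁ = 11, y₁ ≡ 2 (mod 3). M₂ = 3, y₂ ≡ 4 (mod 11). k = 1×11×2 + 0×3×4 ≡ 22 (mod 33)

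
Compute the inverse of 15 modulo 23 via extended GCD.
Extended GCD: 15(-3) + 23(2) = 1. So 15^(-1) ≡ -3 ≡ 20 mod 23. Verify: 15 × 20 = 300 ≡ 1 mod 23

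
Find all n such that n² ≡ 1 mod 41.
The square roots of 1 mod 41 are 1 and 40. Verify: 1² = 1 ≡ 1 mod 41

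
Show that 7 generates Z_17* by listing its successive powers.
7^1, 7^2, ..., 7^{16} mod 17: [7, 15, 3, 4, 11, 9, 12, 16, 10, 2, 14, 13, 6, 8, 5, 1]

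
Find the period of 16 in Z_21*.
Powers of 16 mod 21: 16^1≡16, 16^2≡4, 16^3≡1. Order = 3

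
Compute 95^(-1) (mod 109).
Since 109 is prime, by Fermat 95^(-1) ≡ 95^{107} ≡ 70 (mod 109). Verify: 95 × 70 = 6650 ≡ 1 (mod 109)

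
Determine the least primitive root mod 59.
g = 2. Powers: [2, 4, 8, 16, 32, 5, ...] generates all 58 non-zero residues.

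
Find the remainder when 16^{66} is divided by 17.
By Fermat: 16^{16} ≡ 1 (mod 17). 66 = 4×16 + 2. So 16^{66} ≡ 16^{2} ≡ 1 (mod 17)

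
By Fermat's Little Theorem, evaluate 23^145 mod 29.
By Fermat: 23^{28} ≡ 1 (mod 29). 145 = 5×28 + 5. So 23^{145} ≡ 23^{5} ≡ 25 (mod 29)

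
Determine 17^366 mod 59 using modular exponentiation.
Using Fermat: 17^{58} ≡ 1 mod 59. 366 ≡ 18 mod 58. So 17^{366} ≡ 17^{18} ≡ 35 mod 59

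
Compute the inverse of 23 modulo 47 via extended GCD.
Extended GCD: 23(-2) + 47(1) = 1. So 23^(-1) ≡ -2 ≡ 45 (mod 47). Verify: 23 × 45 = 1035 ≡ 1 (mod 47)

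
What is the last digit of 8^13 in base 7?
Using Fermat: 8^{6} ≡ 1 mod 7. 13 ≡ 1 mod 6. So 8^{13} ≡ 8^{1} ≡ 1 mod 7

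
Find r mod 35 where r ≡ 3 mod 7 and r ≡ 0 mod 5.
M = 7 × 5 = 35. M₁ = 5, y₁ ≡ 3 mod 7. M₂ = 7, y₂ ≡ 3 mod 5. r = 3×5×3 + 0×7×3 ≡ 10 mod 35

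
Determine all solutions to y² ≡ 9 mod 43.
The square roots of 9 mod 43 are 40 and 3. Verify: 40² = 1600 ≡ 9 mod 43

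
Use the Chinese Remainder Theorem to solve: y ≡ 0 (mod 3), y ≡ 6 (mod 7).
M = 3 × 7 = 21. M₁ = 7, y₁ ≡ 1 (mod 3). M₂ = 3, y₂ ≡ 5 (mod 7). y = 0×7×1 + 6×3×5 ≡ 6 (mod 21)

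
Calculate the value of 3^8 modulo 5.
Using Fermat: 3^{4} ≡ 1 (mod 5). 8 ≡ 0 (mod 4). So 3^{8} ≡ 3^{0} ≡ 1 (mod 5)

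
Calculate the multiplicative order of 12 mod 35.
Powers of 12 mod 35: 12^1≡12, 12^2≡4, 12^3≡13, 12^4≡16, 12^5≡17, 12^6≡29, 12^7≡33, 12^8≡11, 12^9≡27, 12^10≡9, 12^11≡3, 12^12≡1. Order = 12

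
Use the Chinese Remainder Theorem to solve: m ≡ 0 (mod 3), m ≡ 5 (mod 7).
M = 3 × 7 = 21. M₁ = 7, y₁ ≡ 1 (mod 3). M₂ = 3, y₂ ≡ 5 (mod 7). m = 0×7×1 + 5×3×5 ≡ 12 (mod 21)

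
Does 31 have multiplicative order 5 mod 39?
Powers of 31 mod 39: 31^1≡31, 31^2≡25, 31^3≡34, 31^4≡1. Already 31^4≡1, so the order is 4 < 5. No, the actual order is 4.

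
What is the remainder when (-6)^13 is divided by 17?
By repeated squaring (mod 17): (-6)^{1}≡11, (-6)^{2}≡2, (-6)^{4}≡4, (-6)^{8}≡16. Then (-6)^{13} = (-6)^{8+4+1} ≡ 16 × 4 × 11 ≡ 7 (mod 17)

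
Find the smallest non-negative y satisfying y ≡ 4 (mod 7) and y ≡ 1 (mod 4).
M = 7 × 4 = 28. M₁ = 4, y₁ ≡ 2 (mod 7). M₂ = 7, y₂ ≡ 3 (mod 4). y = 4×4×2 + 1×7×3 ≡ 25 (mod 28)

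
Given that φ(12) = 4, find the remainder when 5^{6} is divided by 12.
By Euler: 5^{4} ≡ 1 (mod 12) since gcd(5, 12) = 1. 6 = 1×4 + 2. So 5^{6} ≡ 5^{2} ≡ 1 (mod 12)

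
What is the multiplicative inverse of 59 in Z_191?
Since 191 is prime, by Fermat 59^(-1) ≡ 59^{189} ≡ 68 mod 191. Verify: 59 × 68 = 4012 ≡ 1 mod 191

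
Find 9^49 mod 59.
By repeated squaring mod 59: 9^{1}≡9, 9^{2}≡22, 9^{4}≡12, 9^{8}≡26, 9^{16}≡27, 9^{32}≡21. Then 9^{49} = 9^{32+16+1} ≡ 21 × 27 × 9 ≡ 29 mod 59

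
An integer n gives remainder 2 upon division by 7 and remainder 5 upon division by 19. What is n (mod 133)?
M = 7 × 19 = 133. M₁ = 19, y₁ ≡ 3 (mod 7). M₂ = 7, y₂ ≡ 11 (mod 19). n = 2×19×3 + 5×7×11 ≡ 100 (mod 133)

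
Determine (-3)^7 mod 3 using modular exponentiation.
By repeated squaring (mod 3): (-3)^{1}≡0, (-3)^{2}≡0, (-3)^{4}≡0. Then (-3)^{7} = (-3)^{4+2+1} ≡ 0 × 0 × 0 ≡ 0 (mod 3)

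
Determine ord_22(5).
Powers of 5 mod 22: 5^1≡5, 5^2≡3, 5^3≡15, 5^4≡9, 5^5≡1. Order = 5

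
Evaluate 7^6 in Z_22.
By repeated squaring (mod 22): 7^{1}≡7, 7^{2}≡5, 7^{4}≡3. Then 7^{6} = 7^{4+2} ≡ 3 × 5 ≡ 15 (mod 22)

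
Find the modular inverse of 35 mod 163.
Since 163 is prime, by Fermat 35^(-1) ≡ 35^{161} ≡ 14 mod 163. Verify: 35 × 14 = 490 ≡ 1 mod 163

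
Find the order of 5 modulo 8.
Powers of 5 mod 8: 5^1≡5, 5^2≡1. Order = 2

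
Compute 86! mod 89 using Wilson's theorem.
(88)! = (86)! × (87) × (88) ≡ -1 mod 89. So (86)! ≡ -1 × [(88)(87)]^(-1) ≡ 44 mod 89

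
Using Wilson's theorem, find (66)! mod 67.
By Wilson's theorem, (66)! ≡ -1 ≡ 66 (mod 67)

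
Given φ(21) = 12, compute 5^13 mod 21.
By Euler: 5^{12} ≡ 1 mod 21 since gcd(5, 21) = 1. 13 = 1×12 + 1. So 5^{13} ≡ 5^{1} ≡ 5 mod 21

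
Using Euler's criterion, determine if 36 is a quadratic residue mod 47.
By Euler's criterion: 36^{23} ≡ 1 mod 47. Since this equals 1, 36 is a QR.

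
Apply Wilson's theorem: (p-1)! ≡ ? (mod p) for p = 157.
By Wilson's theorem, (156)! ≡ -1 ≡ 156 (mod 157)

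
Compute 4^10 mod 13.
By repeated squaring mod 13: 4^{1}≡4, 4^{2}≡3, 4^{4}≡9, 4^{8}≡3. Then 4^{10} = 4^{8+2} ≡ 3 × 3 ≡ 9 mod 13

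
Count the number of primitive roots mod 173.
Number of primitive roots mod 173 = φ(p-1) = φ(172) = 84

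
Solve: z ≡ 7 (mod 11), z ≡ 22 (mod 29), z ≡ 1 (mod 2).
M = 11 × 29 × 2 = 638. M₁ = 58, y₁ ≡ 4 (mod 11). M₂ = 22, y₂ ≡ 4 (mod 29). M₃ = 319, y₃ ≡ 1 (mod 2). z = 7×58×4 + 22×22×4 + 1×319×1 ≡ 51 (mod 638)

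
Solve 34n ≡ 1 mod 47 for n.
Since 47 is prime, by Fermat 34^(-1) ≡ 34^{45} ≡ 18 mod 47. Verify: 34 × 18 = 612 ≡ 1 mod 47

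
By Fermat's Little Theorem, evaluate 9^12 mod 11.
By Fermat: 9^{10} ≡ 1 mod 11. So 9^{12} = 9^{10} · 9^{2} ≡ 9^{2} ≡ 4 mod 11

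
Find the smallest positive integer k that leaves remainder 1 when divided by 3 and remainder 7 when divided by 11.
M = 3 × 11 = 33. M₁ = 11, y₁ ≡ 2 (mod 3). M₂ = 3, y₂ ≡ 4 (mod 11). k = 1×11×2 + 7×3×4 ≡ 7 (mod 33)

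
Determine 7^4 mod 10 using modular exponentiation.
7^{4} = 2401 ≡ 1 mod 10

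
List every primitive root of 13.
There are φ(12) = 4 primitive roots mod 13: {2, 6, 7, 11}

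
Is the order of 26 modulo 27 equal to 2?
Powers of 26 mod 27: 26^1≡26, 26^2≡1. First k with 26^k≡1 is k=2. Yes, ord_27(26) = 2.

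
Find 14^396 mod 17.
Using Fermat: 14^{16} ≡ 1 mod 17. 396 ≡ 12 mod 16. So 14^{396} ≡ 14^{12} ≡ 4 mod 17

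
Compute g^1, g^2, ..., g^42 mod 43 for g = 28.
28^1, 28^2, ..., 28^{42} mod 43: [28, 10, 22, 14, 5, 11, 7, 24, 27, 25, 12, 35, 34, 6, 39, 17, 3, 41, 30, 23, 42, 15, 33, 21, 29, 38, 32, 36, 19, 16, 18, 31, 8, 9, 37, 4, 26, 40, 2, 13, 20, 1]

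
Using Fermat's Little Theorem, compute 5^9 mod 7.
By Fermat: 5^{6} ≡ 1 (mod 7). So 5^{9} = 5^{6} · 5^{3} ≡ 5^{3} ≡ 6 (mod 7)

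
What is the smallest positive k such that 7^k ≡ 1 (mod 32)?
Powers of 7 mod 32: 7^1≡7, 7^2≡17, 7^3≡23, 7^4≡1. Order = 4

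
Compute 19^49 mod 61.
By repeated squaring mod 61: 19^{1}≡19, 19^{2}≡56, 19^{4}≡25, 19^{8}≡15, 19^{16}≡42, 19^{32}≡56. Then 19^{49} = 19^{32+16+1} ≡ 56 × 42 × 19 ≡ 36 mod 61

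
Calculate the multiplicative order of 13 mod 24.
Powers of 13 mod 24: 13^1≡13, 13^2≡1. ord_24(13) = 2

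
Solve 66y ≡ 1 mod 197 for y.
Since 197 is prime, by Fermat 66^(-1) ≡ 66^{195} ≡ 3 mod 197. Verify: 66 × 3 = 198 ≡ 1 mod 197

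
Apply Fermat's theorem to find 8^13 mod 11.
By Fermat: 8^{10} ≡ 1 mod 11. So 8^{13} = 8^{10} · 8^{3} ≡ 8^{3} ≡ 6 mod 11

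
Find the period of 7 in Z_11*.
Powers of 7 mod 11: 7^1≡7, 7^2≡5, 7^3≡2, 7^4≡3, 7^5≡10, 7^6≡4, 7^7≡6, 7^8≡9, 7^9≡8, 7^10≡1. ord_11(7) = 10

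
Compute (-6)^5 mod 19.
By repeated squaring mod 19: (-6)^{1}≡13, (-6)^{2}≡17, (-6)^{4}≡4. Then (-6)^{5} = (-6)^{4+1} ≡ 4 × 13 ≡ 14 mod 19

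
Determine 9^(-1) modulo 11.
Since 11 is prime, by Fermat 9^(-1) ≡ 9^{9} ≡ 5 mod 11. Verify: 9 × 5 = 45 ≡ 1 mod 11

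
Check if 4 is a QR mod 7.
By Euler's criterion: 4^{3} ≡ 1 (mod 7). Since this equals 1, 4 is a QR.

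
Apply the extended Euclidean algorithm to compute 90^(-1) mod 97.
Extended GCD: 90(-14) + 97(13) = 1. So 90^(-1) ≡ -14 ≡ 83 mod 97. Verify: 90 × 83 = 7470 ≡ 1 mod 97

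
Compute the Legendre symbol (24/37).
(24/37) = 24^{18} mod 37 = -1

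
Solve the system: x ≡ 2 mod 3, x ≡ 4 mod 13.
M = 3 × 13 = 39. M₁ = 13, y₁ ≡ 1 mod 3. M₂ = 3, y₂ ≡ 9 mod 13. x = 2×13×1 + 4×3×9 ≡ 17 mod 39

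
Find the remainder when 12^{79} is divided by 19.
By Fermat: 12^{18} ≡ 1 mod 19. 79 = 4×18 + 7. So 12^{79} ≡ 12^{7} ≡ 12 mod 19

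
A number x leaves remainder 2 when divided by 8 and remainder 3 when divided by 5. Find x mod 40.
M = 8 × 5 = 40. M₁ = 5, y₁ ≡ 5 mod 8. M₂ = 8, y₂ ≡ 2 mod 5. x = 2×5×5 + 3×8×2 ≡ 18 mod 40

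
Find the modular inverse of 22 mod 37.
Since 37 is prime, by Fermat 22^(-1) ≡ 22^{35} ≡ 32 mod 37. Verify: 22 × 32 = 704 ≡ 1 mod 37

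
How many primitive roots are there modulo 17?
A prime p has φ(p-1) primitive roots; here φ(16) = 8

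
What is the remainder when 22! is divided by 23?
By Wilson's theorem, (22)! ≡ -1 ≡ 22 (mod 23)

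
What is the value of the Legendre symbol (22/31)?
(22/31) = 22^{15} mod 31 = -1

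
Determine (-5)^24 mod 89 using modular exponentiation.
By repeated squaring (mod 89): (-5)^{1}≡84, (-5)^{2}≡25, (-5)^{4}≡2, (-5)^{8}≡4, (-5)^{16}≡16. Then (-5)^{24} = (-5)^{16+8} ≡ 16 × 4 ≡ 64 (mod 89)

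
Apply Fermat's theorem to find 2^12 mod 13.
By Fermat's Little Theorem, 2^{12} ≡ 1 mod 13 since 13 is prime and gcd(2, 13) = 1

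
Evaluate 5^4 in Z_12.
5^{4} = 625 ≡ 1 (mod 12)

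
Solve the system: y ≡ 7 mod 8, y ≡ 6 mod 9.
M = 8 × 9 = 72. M₁ = 9, y₁ ≡ 1 mod 8. M₂ = 8, y₂ ≡ 8 mod 9. y = 7×9×1 + 6×8×8 ≡ 15 mod 72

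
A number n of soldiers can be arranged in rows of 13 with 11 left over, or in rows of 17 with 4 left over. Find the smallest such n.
M = 13 × 17 = 221. M₁ = 17, y₁ ≡ 10 (mod 13). M₂ = 13, y₂ ≡ 4 (mod 17). n = 11×17×10 + 4×13×4 ≡ 89 (mod 221)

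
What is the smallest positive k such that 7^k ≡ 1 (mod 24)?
Powers of 7 mod 24: 7^1≡7, 7^2≡1. ord_24(7) = 2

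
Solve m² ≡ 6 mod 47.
The square roots of 6 mod 47 are 37 and 10. Verify: 37² = 1369 ≡ 6 mod 47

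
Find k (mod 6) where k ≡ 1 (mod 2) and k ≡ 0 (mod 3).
M = 2 × 3 = 6. M₁ = 3, y₁ ≡ 1 (mod 2). M₂ = 2, y₂ ≡ 2 (mod 3). k = 1×3×1 + 0×2×2 ≡ 3 (mod 6)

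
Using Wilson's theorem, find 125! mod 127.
(126)! = (125)! × (126) ≡ -1 (mod 127). So (125)! ≡ -1 × (126)^(-1) ≡ (-1)×(-1) = 1 (mod 127)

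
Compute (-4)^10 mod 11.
Using Fermat: (-4)^{10} ≡ 1 mod 11. 10 ≡ 0 mod 10. So (-4)^{10} ≡ (-4)^{0} ≡ 1 mod 11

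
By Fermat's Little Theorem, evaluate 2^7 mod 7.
By Fermat: 2^{6} ≡ 1 mod 7. So 2^{7} = 2^{6} · 2^{1} ≡ 2^{1} ≡ 2 mod 7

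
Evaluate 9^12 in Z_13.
Using Fermat: 9^{12} ≡ 1 (mod 13). 12 ≡ 0 (mod 12). So 9^{12} ≡ 9^{0} ≡ 1 (mod 13)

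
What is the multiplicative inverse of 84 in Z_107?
Since 107 is prime, by Fermat 84^(-1) ≡ 84^{105} ≡ 93 (mod 107). Verify: 84 × 93 = 7812 ≡ 1 (mod 107)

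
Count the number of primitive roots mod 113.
Number of primitive roots mod 113 = φ(p-1) = φ(112) = 48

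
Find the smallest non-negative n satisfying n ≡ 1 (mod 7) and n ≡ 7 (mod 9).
M = 7 × 9 = 63. M₁ = 9, y₁ ≡ 4 (mod 7). M₂ = 7, y₂ ≡ 4 (mod 9). n = 1×9×4 + 7×7×4 ≡ 43 (mod 63)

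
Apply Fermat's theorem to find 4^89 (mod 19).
By Fermat: 4^{18} ≡ 1 (mod 19). 89 = 4×18 + 17. So 4^{89} ≡ 4^{17} ≡ 5 (mod 19)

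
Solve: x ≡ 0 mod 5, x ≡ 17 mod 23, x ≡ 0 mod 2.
M = 5 × 23 × 2 = 230. M₁ = 46, y₁ ≡ 1 mod 5. M₂ = 10, y₂ ≡ 7 mod 23. M₃ = 115, y₃ ≡ 1 mod 2. x = 0×46×1 + 17×10×7 + 0×115×1 ≡ 40 mod 230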